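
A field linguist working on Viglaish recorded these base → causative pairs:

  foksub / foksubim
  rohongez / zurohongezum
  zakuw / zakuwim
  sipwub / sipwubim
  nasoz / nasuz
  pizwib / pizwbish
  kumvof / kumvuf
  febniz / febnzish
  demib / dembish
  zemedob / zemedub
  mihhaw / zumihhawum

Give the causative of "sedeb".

zusedebum

"sedeb" has last vowel 'e'. The one such stem in the data (rohongez → zurohongezum) adds zu- … -um around the stem, so the same rule applies.
So sedeb → zusedebum.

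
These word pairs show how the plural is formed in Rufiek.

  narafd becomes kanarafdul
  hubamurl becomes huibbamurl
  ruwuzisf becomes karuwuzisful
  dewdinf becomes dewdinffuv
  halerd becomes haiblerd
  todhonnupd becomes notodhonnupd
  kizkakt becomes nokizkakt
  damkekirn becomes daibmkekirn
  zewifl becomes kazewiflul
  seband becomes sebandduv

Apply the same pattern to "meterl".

meibterl

narafd and seband both end in -d yet inflect differently (kanarafdul, sebandduv), so the final letter is not what conditions the rule; the second-to-last letter is.
"meterl" has second-to-last letter 'r'. The stems whose second-to-last letter is 'r' (halerd → haiblerd, damkekirn → daibmkekirn, hubamurl → huibbamurl) insert -ib- after the first vowel.
The other patterns: stems whose second-to-last letter is 'f' or 's' add ka- … -ul around the stem; stems whose second-to-last letter is 'n' double the final consonant and add -uv; stems whose second-to-last letter is 'k' or 'p' add the prefix no-.
So meterl → meibterl.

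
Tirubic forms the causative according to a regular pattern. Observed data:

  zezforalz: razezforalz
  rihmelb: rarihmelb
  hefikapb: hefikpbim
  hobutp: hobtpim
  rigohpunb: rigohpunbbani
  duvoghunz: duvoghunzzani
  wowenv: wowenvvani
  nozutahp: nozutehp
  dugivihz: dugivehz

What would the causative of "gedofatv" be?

gedoftvim

"gedofatv" has second-to-last letter 't'. The one such stem in the data (hobutp → hobtpim) deletes the last vowel and adds -im (as does hefikapb), so the same rule applies.
The other patterns: stems whose second-to-last letter is 'l' add the prefix ra-; stems whose second-to-last letter is 'n' double the final consonant and add -ani; stems whose second-to-last letter is 'h' change the last vowel to 'e'.
So gedofatv → gedoftvim.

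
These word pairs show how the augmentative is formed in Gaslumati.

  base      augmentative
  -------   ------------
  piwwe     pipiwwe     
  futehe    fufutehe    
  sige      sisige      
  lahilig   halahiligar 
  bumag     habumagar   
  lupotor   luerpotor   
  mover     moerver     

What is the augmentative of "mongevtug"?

hamongevtugar

piwwe and mover both have last vowel 'e' yet inflect differently (pipiwwe, moerver), so the last vowel is not what conditions the rule; the final letter is.
"mongevtug" ends in -g. The stems ending in -g (lahilig → halahiligar, bumag → habumagar) add ha- … -ar around the stem.
The other patterns: stems ending in -e repeat the first consonant+vowel as a prefix; stems ending in -r insert -er- after the first vowel.
So mongevtug → hamongevtugar.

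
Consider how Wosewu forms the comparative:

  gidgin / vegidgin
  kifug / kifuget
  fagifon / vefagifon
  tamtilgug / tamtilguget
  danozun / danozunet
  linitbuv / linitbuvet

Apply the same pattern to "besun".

besunet

danozun and gidgin both end in -n yet inflect differently (danozunet, vegidgin), so the final letter is not what conditions the rule; the last vowel is.
"besun" has last vowel 'u'. The stems whose last vowel is 'u' (kifug → kifuget, linitbuv → linitbuvet, tamtilgug → tamtilguget) add -et.
The other pattern: stems whose last vowel is 'i' or 'o' add the prefix ve-.
So besun → besunet.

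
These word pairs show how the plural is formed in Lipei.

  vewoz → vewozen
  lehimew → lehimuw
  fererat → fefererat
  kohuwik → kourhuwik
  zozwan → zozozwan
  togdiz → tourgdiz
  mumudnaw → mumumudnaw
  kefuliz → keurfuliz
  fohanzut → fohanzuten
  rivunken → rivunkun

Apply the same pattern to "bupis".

buurpis

rivunken and zozwan both end in -n yet inflect differently (rivunkun, zozozwan), so the final letter is not what conditions the rule; the last vowel is.
"bupis" has last vowel 'i'. The stems whose last vowel is 'i' (togdiz → tourgdiz, kohuwik → kourhuwik, kefuliz → keurfuliz) insert -ur- after the first vowel.
So bupis → buurpis.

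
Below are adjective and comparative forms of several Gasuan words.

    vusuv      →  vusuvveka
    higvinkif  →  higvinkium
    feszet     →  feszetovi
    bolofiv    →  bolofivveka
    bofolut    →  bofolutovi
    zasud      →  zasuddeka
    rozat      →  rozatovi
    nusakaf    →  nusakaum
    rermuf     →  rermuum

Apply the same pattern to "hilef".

hileum

bofolut and rermuf both have last vowel 'u' yet inflect differently (bofolutovi, rermuum), so the last vowel is not what conditions the rule; the final letter is.
"hilef" ends in -f. The stems ending in -f (rermuf → rermuum, nusakaf → nusakaum, higvinkif → higvinkium) drop the final letter and add -um.
The other patterns: stems ending in -t add -ovi; stems ending in -d or -v double the final consonant and add -eka.
So hilef → hileum.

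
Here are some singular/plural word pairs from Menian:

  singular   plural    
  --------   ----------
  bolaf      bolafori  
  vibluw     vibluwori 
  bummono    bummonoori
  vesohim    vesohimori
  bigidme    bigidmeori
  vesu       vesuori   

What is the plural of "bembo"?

bemboori

Every pair shown (bolaf → bolafori, vibluw → vibluwori, bummono → bummonoori, …) follows the same rule: add -ori.
So bembo → bemboori.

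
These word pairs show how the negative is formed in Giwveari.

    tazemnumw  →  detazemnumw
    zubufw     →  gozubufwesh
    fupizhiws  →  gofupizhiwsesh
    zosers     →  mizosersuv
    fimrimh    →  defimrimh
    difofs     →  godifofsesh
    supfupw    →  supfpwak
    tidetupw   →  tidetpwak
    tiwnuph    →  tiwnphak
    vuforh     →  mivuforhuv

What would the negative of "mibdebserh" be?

tiwnuph and fimrimh both end in -h yet inflect differently (tiwnphak, defimrimh), so the final letter is not what conditions the rule; the second-to-last letter is.
"mibdebserh" has second-to-last letter 'r'. The stems whose second-to-last letter is 'r' (vuforh → mivuforhuv, zosers → mizosersuv) add mi- … -uv around the stem.
So mibdebserh → mimibdebserhuv.

mimibdebserhuv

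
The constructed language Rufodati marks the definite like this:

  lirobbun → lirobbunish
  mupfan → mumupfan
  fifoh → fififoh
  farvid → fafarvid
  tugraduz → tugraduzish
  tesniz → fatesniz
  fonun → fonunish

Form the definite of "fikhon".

tugraduz and tesniz both end in -z yet inflect differently (tugraduzish, fatesniz), so the final letter is not what conditions the rule; the last vowel is.
"fikhon" has last vowel 'o'. The one such stem in the data (fifoh → fififoh) repeats the first consonant+vowel as a prefix (as does mupfan), so the same rule applies.
So fikhon → fifikhon.

fifikhon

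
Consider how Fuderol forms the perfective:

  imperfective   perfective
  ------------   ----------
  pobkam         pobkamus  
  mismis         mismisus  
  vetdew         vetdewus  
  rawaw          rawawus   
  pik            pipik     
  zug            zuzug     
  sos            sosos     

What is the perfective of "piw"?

pipiw

"piw" has 1 vowel. The stems with 1 vowel (sos → sosos, pik → pipik, zug → zuzug) repeat the first consonant+vowel as a prefix.
The other pattern: stems with 2 vowels add -us.
So piw → pipiw.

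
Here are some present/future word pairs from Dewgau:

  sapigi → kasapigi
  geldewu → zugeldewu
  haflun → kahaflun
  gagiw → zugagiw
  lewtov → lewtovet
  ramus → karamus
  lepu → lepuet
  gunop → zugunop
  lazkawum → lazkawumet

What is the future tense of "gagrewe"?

lepu and geldewu both end in -u yet inflect differently (lepuet, zugeldewu), so the final letter is not what conditions the rule; the first letter is.
"gagrewe" begins with g-. The stems beginning with g- (gunop → zugunop, gagiw → zugagiw, geldewu → zugeldewu) add the prefix zu-.
The other patterns: stems beginning with l- add -et; stems beginning with h-, r- or s- add the prefix ka-.
So gagrewe → zugagrewe.

zugagrewe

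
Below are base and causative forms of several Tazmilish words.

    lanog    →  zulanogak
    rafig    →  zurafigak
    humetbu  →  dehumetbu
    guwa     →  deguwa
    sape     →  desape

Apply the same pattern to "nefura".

denefura

lanog and guwa both have 2 vowels yet inflect differently (zulanogak, deguwa), so the number of vowels is not what conditions the rule; whether the stem ends in a vowel or a consonant is.
"nefura" ends in a vowel. The stems ending in a vowel (humetbu → dehumetbu, guwa → deguwa, sape → desape) add the prefix de-.
So nefura → denefura.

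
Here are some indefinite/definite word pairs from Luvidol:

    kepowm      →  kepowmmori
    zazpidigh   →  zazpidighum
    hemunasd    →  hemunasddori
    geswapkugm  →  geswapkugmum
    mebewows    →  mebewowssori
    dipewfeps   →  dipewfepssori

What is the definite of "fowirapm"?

fowirapmmori

geswapkugm and kepowm both end in -m yet inflect differently (geswapkugmum, kepowmmori), so the final letter is not what conditions the rule; the second-to-last letter is.
"fowirapm" has second-to-last letter 'p'. The one such stem in the data (dipewfeps → dipewfepssori) doubles the final consonant and adds -ori (as do mebewows, hemunasd), so the same rule applies.
So fowirapm → fowirapmmori.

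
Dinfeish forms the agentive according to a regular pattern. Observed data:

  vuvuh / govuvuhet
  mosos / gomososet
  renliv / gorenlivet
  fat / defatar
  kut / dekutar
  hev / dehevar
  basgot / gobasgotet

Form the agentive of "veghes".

basgot and kut both end in -t yet inflect differently (gobasgotet, dekutar), so the final letter is not what conditions the rule; the number of vowels is.
"veghes" has 2 vowels. The stems with 2 vowels (mosos → gomososet, renliv → gorenlivet, basgot → gobasgotet) add go- … -et around the stem.
The other pattern: stems with 1 vowel add de- … -ar around the stem.
So veghes → govegheset.

govegheset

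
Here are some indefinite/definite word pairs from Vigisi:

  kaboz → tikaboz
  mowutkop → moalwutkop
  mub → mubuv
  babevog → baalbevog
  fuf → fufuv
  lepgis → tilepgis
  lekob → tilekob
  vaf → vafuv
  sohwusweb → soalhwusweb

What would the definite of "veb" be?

mub and lekob both end in -b yet inflect differently (mubuv, tilekob), so the final letter is not what conditions the rule; the number of vowels is.
"veb" has 1 vowel. The stems with 1 vowel (mub → mubuv, fuf → fufuv, vaf → vafuv) add -uv.
The other patterns: stems with 2 vowels add the prefix ti-; stems with 3 vowels insert -al- after the first vowel.
So veb → vebuv.

vebuv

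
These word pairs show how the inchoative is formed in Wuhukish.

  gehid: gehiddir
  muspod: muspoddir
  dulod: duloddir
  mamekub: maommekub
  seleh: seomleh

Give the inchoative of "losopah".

loomsopah

muspod and mamekub both begin with m- yet inflect differently (muspoddir, maommekub), so the first letter is not what conditions the rule; the final letter is.
"losopah" ends in -h. The one such stem in the data (seleh → seomleh) inserts -om- after the first vowel (as does mamekub), so the same rule applies.
The other pattern: stems ending in -d double the final consonant and add -ir.
So losopah → loomsopah.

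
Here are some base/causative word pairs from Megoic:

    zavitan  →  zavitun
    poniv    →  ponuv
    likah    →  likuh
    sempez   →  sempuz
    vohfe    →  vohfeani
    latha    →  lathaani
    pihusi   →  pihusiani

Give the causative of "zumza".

zumzaani

sempez and vohfe both have last vowel 'e' yet inflect differently (sempuz, vohfeani), so the last vowel is not what conditions the rule; whether the stem ends in a vowel or a consonant is.
"zumza" ends in a vowel. The stems ending in a vowel (vohfe → vohfeani, latha → lathaani, pihusi → pihusiani) add -ani.
So zumza → zumzaani.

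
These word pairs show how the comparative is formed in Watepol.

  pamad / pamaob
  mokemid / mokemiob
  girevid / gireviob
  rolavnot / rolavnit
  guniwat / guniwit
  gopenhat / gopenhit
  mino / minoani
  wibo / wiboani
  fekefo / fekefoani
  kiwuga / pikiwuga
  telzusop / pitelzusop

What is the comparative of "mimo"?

pamad and guniwat both have last vowel 'a' yet inflect differently (pamaob, guniwit), so the last vowel is not what conditions the rule; the final letter is.
"mimo" ends in -o. The stems ending in -o (mino → minoani, wibo → wiboani, fekefo → fekefoani) add -ani.
So mimo → mimoani.

mimoani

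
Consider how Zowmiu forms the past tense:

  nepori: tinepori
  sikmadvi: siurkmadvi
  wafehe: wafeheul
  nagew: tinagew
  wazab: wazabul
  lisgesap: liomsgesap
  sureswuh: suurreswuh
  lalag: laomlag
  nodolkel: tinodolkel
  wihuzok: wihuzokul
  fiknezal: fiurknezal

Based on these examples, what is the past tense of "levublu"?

nepori and sikmadvi both end in -i yet inflect differently (tinepori, siurkmadvi), so the final letter is not what conditions the rule; the first letter is.
"levublu" begins with l-. The stems beginning with l- (lisgesap → liomsgesap, lalag → laomlag) insert -om- after the first vowel.
The other patterns: stems beginning with n- add the prefix ti-; stems beginning with w- add -ul; stems beginning with f- or s- insert -ur- after the first vowel.
So levublu → leomvublu.

leomvublu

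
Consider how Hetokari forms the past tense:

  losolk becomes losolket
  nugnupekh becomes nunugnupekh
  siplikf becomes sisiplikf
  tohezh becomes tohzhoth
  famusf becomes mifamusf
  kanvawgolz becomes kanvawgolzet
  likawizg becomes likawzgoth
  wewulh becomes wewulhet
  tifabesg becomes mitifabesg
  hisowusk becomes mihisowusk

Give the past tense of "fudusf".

famusf and siplikf both end in -f yet inflect differently (mifamusf, sisiplikf), so the final letter is not what conditions the rule; the second-to-last letter is.
"fudusf" has second-to-last letter 's'. The stems whose second-to-last letter is 's' (famusf → mifamusf, hisowusk → mihisowusk, tifabesg → mitifabesg) add the prefix mi-.
The other patterns: stems whose second-to-last letter is 'k' repeat the first consonant+vowel as a prefix; stems whose second-to-last letter is 'l' add -et; stems whose second-to-last letter is 'z' delete the last vowel and add -oth.
So fudusf → mifudusf.

mifudusf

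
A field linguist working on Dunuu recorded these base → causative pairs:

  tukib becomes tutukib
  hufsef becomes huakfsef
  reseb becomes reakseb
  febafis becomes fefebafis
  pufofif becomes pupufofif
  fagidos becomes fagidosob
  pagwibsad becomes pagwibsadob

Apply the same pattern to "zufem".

zuakfem

"zufem" has last vowel 'e'. The stems whose last vowel is 'e' (reseb → reakseb, hufsef → huakfsef) insert -ak- after the first vowel.
The other patterns: stems whose last vowel is 'a' or 'o' add -ob; stems whose last vowel is 'i' repeat the first consonant+vowel as a prefix.
So zufem → zuakfem.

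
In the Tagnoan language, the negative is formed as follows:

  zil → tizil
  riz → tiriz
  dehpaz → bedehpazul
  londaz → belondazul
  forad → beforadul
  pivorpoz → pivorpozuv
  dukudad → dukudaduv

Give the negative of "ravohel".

riz and dehpaz both end in -z yet inflect differently (tiriz, bedehpazul), so the final letter is not what conditions the rule; the number of vowels is.
"ravohel" has 3 vowels. The stems with 3 vowels (pivorpoz → pivorpozuv, dukudad → dukudaduv) add -uv.
The other patterns: stems with 1 vowel add the prefix ti-; stems with 2 vowels add be- … -ul around the stem.
So ravohel → ravoheluv.

ravoheluv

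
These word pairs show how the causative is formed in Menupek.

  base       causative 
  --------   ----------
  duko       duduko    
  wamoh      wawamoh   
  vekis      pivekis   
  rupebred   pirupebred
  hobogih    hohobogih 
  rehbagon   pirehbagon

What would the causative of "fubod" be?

pifubod

duko and rehbagon both have last vowel 'o' yet inflect differently (duduko, pirehbagon), so the last vowel is not what conditions the rule; the final letter is.
"fubod" ends in -d. The one such stem in the data (rupebred → pirupebred) adds the prefix pi-, so the same rule applies.
The other pattern: stems ending in -h or -o repeat the first consonant+vowel as a prefix.
So fubod → pifubod.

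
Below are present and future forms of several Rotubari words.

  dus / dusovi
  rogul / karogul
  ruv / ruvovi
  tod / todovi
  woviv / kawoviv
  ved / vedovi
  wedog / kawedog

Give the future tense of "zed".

ruv and woviv both end in -v yet inflect differently (ruvovi, kawoviv), so the final letter is not what conditions the rule; the number of vowels is.
"zed" has 1 vowel. The stems with 1 vowel (ruv → ruvovi, ved → vedovi, tod → todovi) add -ovi.
The other pattern: stems with 2 vowels add the prefix ka-.
So zed → zedovi.

zedovi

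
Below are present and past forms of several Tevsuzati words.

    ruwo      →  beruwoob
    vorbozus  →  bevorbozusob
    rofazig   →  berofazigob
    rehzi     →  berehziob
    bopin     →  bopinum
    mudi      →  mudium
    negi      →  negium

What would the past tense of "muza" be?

"muza" begins with m-. The one such stem in the data (mudi → mudium) adds -um, so the same rule applies.
The other pattern: stems beginning with r- or v- add be- … -ob around the stem.
So muza → muzaum.

muzaum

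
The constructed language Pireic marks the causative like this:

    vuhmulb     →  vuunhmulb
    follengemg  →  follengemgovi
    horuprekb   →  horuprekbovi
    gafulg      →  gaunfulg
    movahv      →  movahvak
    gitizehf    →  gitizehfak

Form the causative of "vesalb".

vuhmulb and horuprekb both end in -b yet inflect differently (vuunhmulb, horuprekbovi), so the final letter is not what conditions the rule; the second-to-last letter is.
"vesalb" has second-to-last letter 'l'. The stems whose second-to-last letter is 'l' (gafulg → gaunfulg, vuhmulb → vuunhmulb) insert -un- after the first vowel.
The other patterns: stems whose second-to-last letter is 'h' add -ak; stems whose second-to-last letter is 'k' or 'm' add -ovi.
So vesalb → veunsalb.

veunsalb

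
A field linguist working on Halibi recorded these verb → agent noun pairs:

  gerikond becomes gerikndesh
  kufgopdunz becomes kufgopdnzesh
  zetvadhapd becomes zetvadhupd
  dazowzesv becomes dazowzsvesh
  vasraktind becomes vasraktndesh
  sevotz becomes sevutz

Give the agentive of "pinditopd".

"pinditopd" has second-to-last letter 'p'. The one such stem in the data (zetvadhapd → zetvadhupd) changes the last vowel to 'u' (as does sevotz), so the same rule applies.
The other pattern: stems whose second-to-last letter is 'n' or 's' delete the last vowel and add -esh.
So pinditopd → pinditupd.

pinditupd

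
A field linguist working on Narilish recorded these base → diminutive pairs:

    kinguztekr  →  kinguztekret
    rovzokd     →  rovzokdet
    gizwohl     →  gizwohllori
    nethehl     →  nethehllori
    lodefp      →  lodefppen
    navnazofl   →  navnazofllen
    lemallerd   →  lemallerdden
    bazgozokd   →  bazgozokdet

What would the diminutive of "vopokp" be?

"vopokp" has second-to-last letter 'k'. The stems whose second-to-last letter is 'k' (rovzokd → rovzokdet, bazgozokd → bazgozokdet, kinguztekr → kinguztekret) add -et.
So vopokp → vopokpet.

vopokpet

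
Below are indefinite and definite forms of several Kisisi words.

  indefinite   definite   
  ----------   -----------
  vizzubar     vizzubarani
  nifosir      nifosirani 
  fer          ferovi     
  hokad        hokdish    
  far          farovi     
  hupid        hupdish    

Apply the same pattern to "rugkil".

rugklish

"rugkil" has 2 vowels. The stems with 2 vowels (hokad → hokdish, hupid → hupdish) delete the last vowel and add -ish.
The other patterns: stems with 1 vowel add -ovi; stems with 3 vowels add -ani.
So rugkil → rugklish.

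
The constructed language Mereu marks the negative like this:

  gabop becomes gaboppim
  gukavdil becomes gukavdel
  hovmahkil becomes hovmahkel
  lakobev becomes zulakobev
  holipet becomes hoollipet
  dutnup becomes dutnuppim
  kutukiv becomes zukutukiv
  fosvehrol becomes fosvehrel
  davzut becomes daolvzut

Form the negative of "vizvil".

"vizvil" ends in -l. The stems ending in -l (hovmahkil → hovmahkel, gukavdil → gukavdel, fosvehrol → fosvehrel) change the last vowel to 'e'.
The other patterns: stems ending in -v add the prefix zu-; stems ending in -p double the final consonant and add -im; stems ending in -t insert -ol- after the first vowel.
So vizvil → vizvel.

vizvel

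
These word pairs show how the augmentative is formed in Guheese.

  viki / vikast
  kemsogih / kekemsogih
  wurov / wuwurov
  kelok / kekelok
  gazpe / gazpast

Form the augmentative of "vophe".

kemsogih and viki both have last vowel 'i' yet inflect differently (kekemsogih, vikast), so the last vowel is not what conditions the rule; whether the stem ends in a vowel or a consonant is.
"vophe" ends in a vowel. The stems ending in a vowel (viki → vikast, gazpe → gazpast) drop the final letter and add -ast.
The other pattern: stems ending in a consonant repeat the first consonant+vowel as a prefix.
So vophe → vophast.

vophast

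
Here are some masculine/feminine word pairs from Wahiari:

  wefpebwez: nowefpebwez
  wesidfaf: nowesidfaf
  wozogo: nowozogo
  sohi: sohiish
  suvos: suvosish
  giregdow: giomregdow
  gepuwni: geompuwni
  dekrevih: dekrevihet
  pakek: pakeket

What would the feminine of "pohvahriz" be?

sohi and gepuwni both end in -i yet inflect differently (sohiish, geompuwni), so the final letter is not what conditions the rule; the first letter is.
"pohvahriz" begins with p-. The one such stem in the data (pakek → pakeket) adds -et, so the same rule applies.
The other patterns: stems beginning with w- add the prefix no-; stems beginning with s- add -ish; stems beginning with g- insert -om- after the first vowel.
So pohvahriz → pohvahrizet.

pohvahrizet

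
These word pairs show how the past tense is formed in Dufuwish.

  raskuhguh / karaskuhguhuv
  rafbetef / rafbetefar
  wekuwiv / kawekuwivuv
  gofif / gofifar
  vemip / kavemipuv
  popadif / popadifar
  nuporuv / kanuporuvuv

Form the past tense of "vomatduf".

vomatdufar

"vomatduf" ends in -f. The stems ending in -f (gofif → gofifar, rafbetef → rafbetefar, popadif → popadifar) add -ar.
So vomatduf → vomatdufar.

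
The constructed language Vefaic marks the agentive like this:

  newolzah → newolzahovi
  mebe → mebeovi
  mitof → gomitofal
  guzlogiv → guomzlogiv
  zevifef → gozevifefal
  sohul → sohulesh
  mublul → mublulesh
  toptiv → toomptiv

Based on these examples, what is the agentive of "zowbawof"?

gozowbawofal

"zowbawof" ends in -f. The stems ending in -f (zevifef → gozevifefal, mitof → gomitofal) add go- … -al around the stem.
So zowbawof → gozowbawofal.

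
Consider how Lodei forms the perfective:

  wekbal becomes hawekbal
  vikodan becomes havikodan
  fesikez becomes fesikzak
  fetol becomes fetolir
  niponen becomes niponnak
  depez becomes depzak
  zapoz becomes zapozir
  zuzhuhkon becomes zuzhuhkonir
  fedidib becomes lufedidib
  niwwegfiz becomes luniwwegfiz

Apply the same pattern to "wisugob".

wisugobir

niwwegfiz and fesikez both end in -z yet inflect differently (luniwwegfiz, fesikzak), so the final letter is not what conditions the rule; the last vowel is.
"wisugob" has last vowel 'o'. The stems whose last vowel is 'o' (zuzhuhkon → zuzhuhkonir, zapoz → zapozir, fetol → fetolir) add -ir.
So wisugob → wisugobir.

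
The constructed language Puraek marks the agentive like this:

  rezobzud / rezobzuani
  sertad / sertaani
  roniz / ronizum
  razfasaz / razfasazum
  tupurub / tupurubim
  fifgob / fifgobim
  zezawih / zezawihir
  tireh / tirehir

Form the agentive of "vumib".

vumibim

sertad and razfasaz both have last vowel 'a' yet inflect differently (sertaani, razfasazum), so the last vowel is not what conditions the rule; the final letter is.
"vumib" ends in -b. The stems ending in -b (tupurub → tupurubim, fifgob → fifgobim) add -im.
The other patterns: stems ending in -d drop the final letter and add -ani; stems ending in -z add -um; stems ending in -h add -ir.
So vumib → vumibim.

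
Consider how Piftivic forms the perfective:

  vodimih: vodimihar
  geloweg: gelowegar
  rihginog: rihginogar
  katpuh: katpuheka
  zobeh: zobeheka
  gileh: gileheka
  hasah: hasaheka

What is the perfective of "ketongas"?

ketongasar

vodimih and katpuh both end in -h yet inflect differently (vodimihar, katpuheka), so the final letter is not what conditions the rule; the number of vowels is.
"ketongas" has 3 vowels. The stems with 3 vowels (vodimih → vodimihar, geloweg → gelowegar, rihginog → rihginogar) add -ar.
So ketongas → ketongasar.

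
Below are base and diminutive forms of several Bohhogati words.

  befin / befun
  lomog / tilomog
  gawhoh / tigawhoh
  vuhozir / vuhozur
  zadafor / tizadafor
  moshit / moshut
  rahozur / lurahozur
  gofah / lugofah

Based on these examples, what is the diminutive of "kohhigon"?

tikohhigon

"kohhigon" has last vowel 'o'. The stems whose last vowel is 'o' (zadafor → tizadafor, lomog → tilomog, gawhoh → tigawhoh) add the prefix ti-.
The other patterns: stems whose last vowel is 'i' change the last vowel to 'u'; stems whose last vowel is 'a' or 'u' add the prefix lu-.
So kohhigon → tikohhigon.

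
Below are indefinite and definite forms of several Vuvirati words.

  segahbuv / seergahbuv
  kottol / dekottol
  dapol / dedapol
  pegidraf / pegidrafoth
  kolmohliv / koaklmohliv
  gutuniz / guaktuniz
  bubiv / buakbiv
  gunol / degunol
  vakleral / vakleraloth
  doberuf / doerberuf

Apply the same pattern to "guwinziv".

guakwinziv

kolmohliv and segahbuv both end in -v yet inflect differently (koaklmohliv, seergahbuv), so the final letter is not what conditions the rule; the last vowel is.
"guwinziv" has last vowel 'i'. The stems whose last vowel is 'i' (kolmohliv → koaklmohliv, gutuniz → guaktuniz, bubiv → buakbiv) insert -ak- after the first vowel.
The other patterns: stems whose last vowel is 'o' add the prefix de-; stems whose last vowel is 'u' insert -er- after the first vowel; stems whose last vowel is 'a' add -oth.
So guwinziv → guakwinziv.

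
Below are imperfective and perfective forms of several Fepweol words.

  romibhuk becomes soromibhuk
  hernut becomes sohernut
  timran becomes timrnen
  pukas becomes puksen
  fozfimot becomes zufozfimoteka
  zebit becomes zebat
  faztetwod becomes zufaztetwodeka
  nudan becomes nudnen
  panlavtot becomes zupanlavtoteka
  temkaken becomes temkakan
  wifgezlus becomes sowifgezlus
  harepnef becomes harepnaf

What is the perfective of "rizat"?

rizten

zebit and fozfimot both end in -t yet inflect differently (zebat, zufozfimoteka), so the final letter is not what conditions the rule; the last vowel is.
"rizat" has last vowel 'a'. The stems whose last vowel is 'a' (pukas → puksen, nudan → nudnen, timran → timrnen) delete the last vowel and add -en.
So rizat → rizten.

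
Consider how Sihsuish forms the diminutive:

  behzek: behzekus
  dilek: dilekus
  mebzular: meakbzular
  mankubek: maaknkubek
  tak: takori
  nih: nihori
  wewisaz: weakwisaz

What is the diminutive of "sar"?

tak and dilek both end in -k yet inflect differently (takori, dilekus), so the final letter is not what conditions the rule; the number of vowels is.
"sar" has 1 vowel. The stems with 1 vowel (tak → takori, nih → nihori) add -ori.
The other patterns: stems with 2 vowels add -us; stems with 3 vowels insert -ak- after the first vowel.
So sar → sarori.

sarori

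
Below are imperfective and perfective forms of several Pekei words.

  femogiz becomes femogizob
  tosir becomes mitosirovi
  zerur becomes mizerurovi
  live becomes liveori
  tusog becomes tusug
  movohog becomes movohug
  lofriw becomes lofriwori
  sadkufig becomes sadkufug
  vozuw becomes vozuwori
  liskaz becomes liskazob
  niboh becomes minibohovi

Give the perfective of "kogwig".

kogwug

lofriw and sadkufig both have last vowel 'i' yet inflect differently (lofriwori, sadkufug), so the last vowel is not what conditions the rule; the final letter is.
"kogwig" ends in -g. The stems ending in -g (tusog → tusug, sadkufig → sadkufug, movohog → movohug) change the last vowel to 'u'.
The other patterns: stems ending in -e or -w add -ori; stems ending in -z add -ob; stems ending in -h or -r add mi- … -ovi around the stem.
So kogwig → kogwug.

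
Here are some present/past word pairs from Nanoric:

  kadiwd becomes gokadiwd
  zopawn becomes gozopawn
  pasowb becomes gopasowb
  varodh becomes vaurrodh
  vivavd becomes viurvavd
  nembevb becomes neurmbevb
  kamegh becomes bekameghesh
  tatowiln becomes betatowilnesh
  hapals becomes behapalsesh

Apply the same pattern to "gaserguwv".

kadiwd and vivavd both end in -d yet inflect differently (gokadiwd, viurvavd), so the final letter is not what conditions the rule; the second-to-last letter is.
"gaserguwv" has second-to-last letter 'w'. The stems whose second-to-last letter is 'w' (kadiwd → gokadiwd, zopawn → gozopawn, pasowb → gopasowb) add the prefix go-.
The other patterns: stems whose second-to-last letter is 'd' or 'v' insert -ur- after the first vowel; stems whose second-to-last letter is 'g' or 'l' add be- … -esh around the stem.
So gaserguwv → gogaserguwv.

gogaserguwv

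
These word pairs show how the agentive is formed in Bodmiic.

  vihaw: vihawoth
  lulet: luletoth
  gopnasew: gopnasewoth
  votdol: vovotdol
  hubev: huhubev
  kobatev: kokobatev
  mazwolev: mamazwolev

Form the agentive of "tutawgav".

lulet and hubev both have last vowel 'e' yet inflect differently (luletoth, huhubev), so the last vowel is not what conditions the rule; the final letter is.
"tutawgav" ends in -v. The stems ending in -v (hubev → huhubev, kobatev → kokobatev, mazwolev → mamazwolev) repeat the first consonant+vowel as a prefix.
The other pattern: stems ending in -t or -w add -oth.
So tutawgav → tututawgav.

tututawgav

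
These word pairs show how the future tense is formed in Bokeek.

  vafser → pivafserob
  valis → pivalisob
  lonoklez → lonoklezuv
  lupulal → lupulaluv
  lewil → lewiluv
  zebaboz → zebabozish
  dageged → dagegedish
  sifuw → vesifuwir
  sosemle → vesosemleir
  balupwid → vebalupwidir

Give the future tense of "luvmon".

luvmonuv

lonoklez and zebaboz both end in -z yet inflect differently (lonoklezuv, zebabozish), so the final letter is not what conditions the rule; the first letter is.
"luvmon" begins with l-. The stems beginning with l- (lonoklez → lonoklezuv, lupulal → lupulaluv, lewil → lewiluv) add -uv.
The other patterns: stems beginning with v- add pi- … -ob around the stem; stems beginning with d- or z- add -ish; stems beginning with b- or s- add ve- … -ir around the stem.
So luvmon → luvmonuv.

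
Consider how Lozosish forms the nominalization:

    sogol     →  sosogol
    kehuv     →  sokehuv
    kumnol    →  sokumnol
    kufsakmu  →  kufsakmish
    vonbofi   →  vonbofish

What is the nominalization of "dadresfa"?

kehuv and kufsakmu both have last vowel 'u' yet inflect differently (sokehuv, kufsakmish), so the last vowel is not what conditions the rule; whether the stem ends in a vowel or a consonant is.
"dadresfa" ends in a vowel. The stems ending in a vowel (kufsakmu → kufsakmish, vonbofi → vonbofish) drop the final letter and add -ish.
The other pattern: stems ending in a consonant add the prefix so-.
So dadresfa → dadresfish.

dadresfish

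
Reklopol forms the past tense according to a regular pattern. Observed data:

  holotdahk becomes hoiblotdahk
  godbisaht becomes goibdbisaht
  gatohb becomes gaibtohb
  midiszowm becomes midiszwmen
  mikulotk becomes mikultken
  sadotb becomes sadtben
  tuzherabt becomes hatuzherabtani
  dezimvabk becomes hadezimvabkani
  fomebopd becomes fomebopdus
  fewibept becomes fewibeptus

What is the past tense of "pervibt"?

hapervibtani

holotdahk and mikulotk both end in -k yet inflect differently (hoiblotdahk, mikultken), so the final letter is not what conditions the rule; the second-to-last letter is.
"pervibt" has second-to-last letter 'b'. The stems whose second-to-last letter is 'b' (tuzherabt → hatuzherabtani, dezimvabk → hadezimvabkani) add ha- … -ani around the stem.
The other patterns: stems whose second-to-last letter is 'h' insert -ib- after the first vowel; stems whose second-to-last letter is 't' or 'w' delete the last vowel and add -en; stems whose second-to-last letter is 'p' add -us.
So pervibt → hapervibtani.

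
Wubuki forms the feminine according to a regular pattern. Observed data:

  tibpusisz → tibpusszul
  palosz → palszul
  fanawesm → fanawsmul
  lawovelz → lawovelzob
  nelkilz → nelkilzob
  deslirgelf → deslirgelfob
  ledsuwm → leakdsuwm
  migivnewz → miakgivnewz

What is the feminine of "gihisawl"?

tibpusisz and lawovelz both end in -z yet inflect differently (tibpusszul, lawovelzob), so the final letter is not what conditions the rule; the second-to-last letter is.
"gihisawl" has second-to-last letter 'w'. The stems whose second-to-last letter is 'w' (ledsuwm → leakdsuwm, migivnewz → miakgivnewz) insert -ak- after the first vowel.
The other patterns: stems whose second-to-last letter is 's' delete the last vowel and add -ul; stems whose second-to-last letter is 'l' add -ob.
So gihisawl → giakhisawl.

giakhisawl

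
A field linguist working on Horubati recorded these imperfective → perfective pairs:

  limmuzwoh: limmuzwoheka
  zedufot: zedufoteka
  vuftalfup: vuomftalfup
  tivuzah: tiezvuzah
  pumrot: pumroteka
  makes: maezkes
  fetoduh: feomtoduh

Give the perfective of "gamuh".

gaommuh

tivuzah and limmuzwoh both end in -h yet inflect differently (tiezvuzah, limmuzwoheka), so the final letter is not what conditions the rule; the last vowel is.
"gamuh" has last vowel 'u'. The stems whose last vowel is 'u' (fetoduh → feomtoduh, vuftalfup → vuomftalfup) insert -om- after the first vowel.
The other patterns: stems whose last vowel is 'a' or 'e' insert -ez- after the first vowel; stems whose last vowel is 'o' add -eka.
So gamuh → gaommuh.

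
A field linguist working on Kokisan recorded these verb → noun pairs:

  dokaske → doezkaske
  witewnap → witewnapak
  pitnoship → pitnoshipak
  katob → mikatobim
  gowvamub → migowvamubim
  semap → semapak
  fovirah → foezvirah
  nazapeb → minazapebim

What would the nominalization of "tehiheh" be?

teezhiheh

semap and fovirah both have last vowel 'a' yet inflect differently (semapak, foezvirah), so the last vowel is not what conditions the rule; the final letter is.
"tehiheh" ends in -h. The one such stem in the data (fovirah → foezvirah) inserts -ez- after the first vowel (as does dokaske), so the same rule applies.
The other patterns: stems ending in -b add mi- … -im around the stem; stems ending in -p add -ak.
So tehiheh → teezhiheh.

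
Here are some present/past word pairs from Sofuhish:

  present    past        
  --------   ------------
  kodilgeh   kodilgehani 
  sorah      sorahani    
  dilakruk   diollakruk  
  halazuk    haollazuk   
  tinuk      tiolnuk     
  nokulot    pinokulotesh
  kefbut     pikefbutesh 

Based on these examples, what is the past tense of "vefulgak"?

veolfulgak

"vefulgak" ends in -k. The stems ending in -k (dilakruk → diollakruk, halazuk → haollazuk, tinuk → tiolnuk) insert -ol- after the first vowel.
So vefulgak → veolfulgak.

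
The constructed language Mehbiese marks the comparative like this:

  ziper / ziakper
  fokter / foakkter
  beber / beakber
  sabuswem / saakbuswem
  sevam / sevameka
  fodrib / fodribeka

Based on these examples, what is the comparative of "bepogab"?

bepogabeka

sabuswem and sevam both end in -m yet inflect differently (saakbuswem, sevameka), so the final letter is not what conditions the rule; the last vowel is.
"bepogab" has last vowel 'a'. The one such stem in the data (sevam → sevameka) adds -eka, so the same rule applies.
The other pattern: stems whose last vowel is 'e' insert -ak- after the first vowel.
So bepogab → bepogabeka.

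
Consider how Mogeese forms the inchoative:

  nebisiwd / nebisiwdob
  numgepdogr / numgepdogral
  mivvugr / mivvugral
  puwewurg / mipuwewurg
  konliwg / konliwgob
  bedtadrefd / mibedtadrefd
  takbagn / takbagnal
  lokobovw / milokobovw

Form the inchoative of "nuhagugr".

nuhagugral

"nuhagugr" has second-to-last letter 'g'. The stems whose second-to-last letter is 'g' (mivvugr → mivvugral, takbagn → takbagnal, numgepdogr → numgepdogral) add -al.
So nuhagugr → nuhagugral.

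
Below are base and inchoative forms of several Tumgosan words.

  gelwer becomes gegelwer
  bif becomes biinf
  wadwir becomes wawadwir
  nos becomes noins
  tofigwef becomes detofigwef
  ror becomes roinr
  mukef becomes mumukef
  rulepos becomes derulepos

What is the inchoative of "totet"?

tototet

ror and wadwir both end in -r yet inflect differently (roinr, wawadwir), so the final letter is not what conditions the rule; the number of vowels is.
"totet" has 2 vowels. The stems with 2 vowels (wadwir → wawadwir, mukef → mumukef, gelwer → gegelwer) repeat the first consonant+vowel as a prefix.
The other patterns: stems with 1 vowel insert -in- after the first vowel; stems with 3 vowels add the prefix de-.
So totet → tototet.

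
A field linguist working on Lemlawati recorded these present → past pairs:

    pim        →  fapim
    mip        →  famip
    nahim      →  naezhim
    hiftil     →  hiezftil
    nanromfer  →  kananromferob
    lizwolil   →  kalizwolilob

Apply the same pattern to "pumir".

pim and nahim both end in -m yet inflect differently (fapim, naezhim), so the final letter is not what conditions the rule; the number of vowels is.
"pumir" has 2 vowels. The stems with 2 vowels (nahim → naezhim, hiftil → hiezftil) insert -ez- after the first vowel.
So pumir → puezmir.

puezmir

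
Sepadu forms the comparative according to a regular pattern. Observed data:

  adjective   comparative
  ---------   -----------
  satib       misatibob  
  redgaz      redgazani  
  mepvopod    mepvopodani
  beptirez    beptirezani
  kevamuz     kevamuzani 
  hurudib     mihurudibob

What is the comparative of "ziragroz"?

ziragrozani

hurudib and beptirez both have 3 vowels yet inflect differently (mihurudibob, beptirezani), so the number of vowels is not what conditions the rule; the final letter is.
"ziragroz" ends in -z. The stems ending in -z (beptirez → beptirezani, redgaz → redgazani, kevamuz → kevamuzani) add -ani.
So ziragroz → ziragrozani.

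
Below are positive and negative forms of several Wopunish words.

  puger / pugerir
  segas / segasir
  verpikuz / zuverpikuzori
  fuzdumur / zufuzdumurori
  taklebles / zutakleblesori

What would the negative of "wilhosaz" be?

puger and fuzdumur both end in -r yet inflect differently (pugerir, zufuzdumurori), so the final letter is not what conditions the rule; the number of vowels is.
"wilhosaz" has 3 vowels. The stems with 3 vowels (verpikuz → zuverpikuzori, fuzdumur → zufuzdumurori, taklebles → zutakleblesori) add zu- … -ori around the stem.
The other pattern: stems with 2 vowels add -ir.
So wilhosaz → zuwilhosazori.

zuwilhosazori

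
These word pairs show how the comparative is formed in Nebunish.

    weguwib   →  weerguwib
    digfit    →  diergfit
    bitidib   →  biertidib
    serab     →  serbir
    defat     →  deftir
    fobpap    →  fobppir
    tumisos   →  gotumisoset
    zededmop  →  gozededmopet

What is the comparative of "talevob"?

gotalevobet

weguwib and serab both end in -b yet inflect differently (weerguwib, serbir), so the final letter is not what conditions the rule; the last vowel is.
"talevob" has last vowel 'o'. The stems whose last vowel is 'o' (tumisos → gotumisoset, zededmop → gozededmopet) add go- … -et around the stem.
The other patterns: stems whose last vowel is 'i' insert -er- after the first vowel; stems whose last vowel is 'a' delete the last vowel and add -ir.
So talevob → gotalevobet.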